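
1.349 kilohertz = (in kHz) 1.349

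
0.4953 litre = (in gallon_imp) 0.109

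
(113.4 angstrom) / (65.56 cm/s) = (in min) 2.883e-10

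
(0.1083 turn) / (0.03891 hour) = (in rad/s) 0.004858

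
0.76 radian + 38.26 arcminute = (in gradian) 49.09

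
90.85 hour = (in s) 3.271e+05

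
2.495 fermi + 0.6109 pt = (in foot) 0.0007071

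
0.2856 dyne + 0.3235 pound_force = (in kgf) 0.1467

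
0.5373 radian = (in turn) 0.08551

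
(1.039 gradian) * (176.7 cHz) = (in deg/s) 1.652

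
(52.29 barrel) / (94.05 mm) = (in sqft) 951.5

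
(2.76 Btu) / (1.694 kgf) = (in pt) 4.969e+05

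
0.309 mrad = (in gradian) 0.01967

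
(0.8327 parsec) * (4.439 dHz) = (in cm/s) 1.141e+18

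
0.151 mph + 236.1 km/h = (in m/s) 65.65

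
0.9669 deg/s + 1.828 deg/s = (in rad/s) 0.04878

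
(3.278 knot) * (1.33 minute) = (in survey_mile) 0.08362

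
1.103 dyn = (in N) 1.103e-05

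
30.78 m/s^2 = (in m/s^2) 30.78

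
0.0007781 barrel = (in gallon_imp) 0.02721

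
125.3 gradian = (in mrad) 1968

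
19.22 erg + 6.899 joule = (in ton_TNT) 1.649e-09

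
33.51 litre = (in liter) 33.51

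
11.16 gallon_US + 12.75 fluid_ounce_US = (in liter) 42.62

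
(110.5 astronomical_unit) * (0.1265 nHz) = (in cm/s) 2.091e+05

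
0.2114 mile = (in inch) 1.339e+04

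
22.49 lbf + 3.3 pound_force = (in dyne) 1.147e+07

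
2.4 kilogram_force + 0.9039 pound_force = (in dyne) 2.756e+06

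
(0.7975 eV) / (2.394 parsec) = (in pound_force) 3.888e-37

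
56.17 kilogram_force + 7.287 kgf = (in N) 622.3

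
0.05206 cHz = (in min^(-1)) 0.03124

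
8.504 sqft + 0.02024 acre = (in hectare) 0.00827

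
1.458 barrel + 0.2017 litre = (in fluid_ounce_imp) 8165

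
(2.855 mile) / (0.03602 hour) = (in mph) 79.26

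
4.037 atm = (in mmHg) 3068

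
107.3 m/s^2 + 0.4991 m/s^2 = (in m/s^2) 107.8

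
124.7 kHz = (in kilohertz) 124.7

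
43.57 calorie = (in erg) 1.823e+09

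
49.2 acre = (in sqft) 2.143e+06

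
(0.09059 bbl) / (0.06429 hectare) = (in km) 2.24e-08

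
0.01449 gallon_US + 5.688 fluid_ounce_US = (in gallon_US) 0.05893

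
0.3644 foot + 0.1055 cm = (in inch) 4.414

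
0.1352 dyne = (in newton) 1.352e-06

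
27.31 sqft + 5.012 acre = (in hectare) 2.029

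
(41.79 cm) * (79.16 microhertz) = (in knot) 6.43e-05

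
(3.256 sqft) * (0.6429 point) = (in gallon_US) 0.01812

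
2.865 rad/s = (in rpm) 27.36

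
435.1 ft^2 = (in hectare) 0.004042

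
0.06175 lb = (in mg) 2.801e+04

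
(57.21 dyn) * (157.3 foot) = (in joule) 0.02743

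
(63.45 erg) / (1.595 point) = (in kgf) 0.00115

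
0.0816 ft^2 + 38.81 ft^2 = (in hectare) 0.0003613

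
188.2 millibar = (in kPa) 18.82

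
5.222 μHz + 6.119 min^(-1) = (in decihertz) 1.02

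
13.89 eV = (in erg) 2.225e-11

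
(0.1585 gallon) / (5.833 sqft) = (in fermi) 1.107e+12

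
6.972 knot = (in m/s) 3.587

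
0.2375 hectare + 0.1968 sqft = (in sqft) 2.556e+04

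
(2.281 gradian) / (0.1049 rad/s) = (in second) 0.3416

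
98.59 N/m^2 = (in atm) 0.000973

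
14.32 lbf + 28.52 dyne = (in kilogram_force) 6.495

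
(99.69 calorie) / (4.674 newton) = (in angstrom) 8.924e+11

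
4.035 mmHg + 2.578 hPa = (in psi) 0.1154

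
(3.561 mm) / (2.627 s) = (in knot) 0.002635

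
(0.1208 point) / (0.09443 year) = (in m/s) 1.431e-11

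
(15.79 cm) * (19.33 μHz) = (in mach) 8.964e-09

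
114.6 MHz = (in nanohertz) 1.146e+17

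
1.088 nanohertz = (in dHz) 1.088e-08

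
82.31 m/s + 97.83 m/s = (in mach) 0.529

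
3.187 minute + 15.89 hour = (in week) 0.0949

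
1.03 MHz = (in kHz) 1030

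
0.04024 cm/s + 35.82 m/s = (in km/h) 129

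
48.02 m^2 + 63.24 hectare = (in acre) 156.3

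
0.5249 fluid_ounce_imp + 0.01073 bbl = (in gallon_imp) 0.3785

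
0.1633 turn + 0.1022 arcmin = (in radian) 1.026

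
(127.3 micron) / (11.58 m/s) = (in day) 1.272e-10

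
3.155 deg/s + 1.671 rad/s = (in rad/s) 1.726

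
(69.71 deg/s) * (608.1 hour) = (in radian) 2.663e+06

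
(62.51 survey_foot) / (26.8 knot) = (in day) 1.599e-05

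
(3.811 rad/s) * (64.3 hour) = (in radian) 8.822e+05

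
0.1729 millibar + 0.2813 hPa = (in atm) 0.0004483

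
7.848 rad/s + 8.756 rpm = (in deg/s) 502.2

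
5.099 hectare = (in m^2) 5.099e+04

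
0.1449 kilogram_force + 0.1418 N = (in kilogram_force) 0.1594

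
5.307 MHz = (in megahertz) 5.307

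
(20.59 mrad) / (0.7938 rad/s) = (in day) 3.002e-07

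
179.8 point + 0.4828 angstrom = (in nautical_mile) 3.425e-05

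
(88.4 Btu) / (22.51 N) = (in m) 4143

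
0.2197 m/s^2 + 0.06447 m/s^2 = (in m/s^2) 0.2842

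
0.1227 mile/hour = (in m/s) 0.05485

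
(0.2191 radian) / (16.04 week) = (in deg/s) 1.294e-06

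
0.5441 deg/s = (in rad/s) 0.009496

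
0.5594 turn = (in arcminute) 1.208e+04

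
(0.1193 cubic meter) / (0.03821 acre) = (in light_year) 8.155e-20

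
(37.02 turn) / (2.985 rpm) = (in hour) 0.2067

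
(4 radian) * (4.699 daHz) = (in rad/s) 188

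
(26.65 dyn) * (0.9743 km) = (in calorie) 0.06206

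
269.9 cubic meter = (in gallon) 7.13e+04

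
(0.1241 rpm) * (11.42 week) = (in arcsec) 1.851e+10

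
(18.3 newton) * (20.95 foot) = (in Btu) 0.1108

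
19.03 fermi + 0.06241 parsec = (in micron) 1.926e+21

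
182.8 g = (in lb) 0.403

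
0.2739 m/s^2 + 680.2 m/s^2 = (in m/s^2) 680.5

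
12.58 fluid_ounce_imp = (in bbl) 0.002248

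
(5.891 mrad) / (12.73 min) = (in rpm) 7.365e-05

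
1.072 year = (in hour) 9391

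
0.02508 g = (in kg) 2.508e-05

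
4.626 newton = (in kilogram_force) 0.4717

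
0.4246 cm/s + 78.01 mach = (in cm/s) 2.656e+06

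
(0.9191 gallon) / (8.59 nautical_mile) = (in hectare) 2.187e-11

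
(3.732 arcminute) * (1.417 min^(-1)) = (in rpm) 0.0002448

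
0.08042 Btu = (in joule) 84.85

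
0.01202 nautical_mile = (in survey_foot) 73.03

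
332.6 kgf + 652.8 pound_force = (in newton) 6165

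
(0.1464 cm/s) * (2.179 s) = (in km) 3.19e-06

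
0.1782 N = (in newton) 0.1782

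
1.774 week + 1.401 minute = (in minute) 1.788e+04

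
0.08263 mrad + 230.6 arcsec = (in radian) 0.001201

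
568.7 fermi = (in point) 1.612e-09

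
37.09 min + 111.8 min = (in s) 8933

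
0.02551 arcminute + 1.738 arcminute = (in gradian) 0.03266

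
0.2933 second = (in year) 9.3e-09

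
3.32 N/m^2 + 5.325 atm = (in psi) 78.26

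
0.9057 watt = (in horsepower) 0.001215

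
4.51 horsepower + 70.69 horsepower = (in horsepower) 75.2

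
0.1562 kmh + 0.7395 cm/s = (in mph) 0.1136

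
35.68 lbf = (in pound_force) 35.68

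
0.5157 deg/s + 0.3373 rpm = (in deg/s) 2.539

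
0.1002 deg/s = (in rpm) 0.0167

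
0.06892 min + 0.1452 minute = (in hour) 0.003569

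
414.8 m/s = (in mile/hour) 927.9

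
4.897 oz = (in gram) 138.8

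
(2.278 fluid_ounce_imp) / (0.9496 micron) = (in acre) 0.01684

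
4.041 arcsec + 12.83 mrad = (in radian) 0.01285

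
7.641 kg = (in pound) 16.85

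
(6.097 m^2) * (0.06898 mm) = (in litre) 0.4206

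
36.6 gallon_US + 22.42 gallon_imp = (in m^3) 0.2405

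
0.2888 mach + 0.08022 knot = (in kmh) 354.2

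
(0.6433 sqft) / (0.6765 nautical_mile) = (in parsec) 1.546e-21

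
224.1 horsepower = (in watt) 1.671e+05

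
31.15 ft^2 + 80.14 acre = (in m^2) 3.243e+05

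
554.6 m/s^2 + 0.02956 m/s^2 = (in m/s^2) 554.6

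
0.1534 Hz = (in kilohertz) 0.0001534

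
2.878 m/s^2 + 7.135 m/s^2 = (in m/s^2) 10.01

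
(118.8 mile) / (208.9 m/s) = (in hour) 0.2542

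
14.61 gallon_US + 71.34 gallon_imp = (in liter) 379.6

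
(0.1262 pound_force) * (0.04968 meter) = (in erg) 2.789e+05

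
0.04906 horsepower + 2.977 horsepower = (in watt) 2257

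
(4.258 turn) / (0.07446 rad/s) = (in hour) 0.09981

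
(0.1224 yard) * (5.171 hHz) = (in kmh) 208.4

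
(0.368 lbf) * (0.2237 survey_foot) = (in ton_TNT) 2.668e-11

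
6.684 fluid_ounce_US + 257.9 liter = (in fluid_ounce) 8727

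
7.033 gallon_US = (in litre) 26.62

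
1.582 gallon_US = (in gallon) 1.582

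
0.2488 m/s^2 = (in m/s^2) 0.2488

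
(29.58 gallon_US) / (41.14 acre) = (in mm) 0.0006726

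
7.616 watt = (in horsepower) 0.01021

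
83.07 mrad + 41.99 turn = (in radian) 263.9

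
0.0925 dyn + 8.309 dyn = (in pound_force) 1.889e-05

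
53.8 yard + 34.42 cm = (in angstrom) 4.954e+11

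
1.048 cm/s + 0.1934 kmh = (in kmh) 0.2311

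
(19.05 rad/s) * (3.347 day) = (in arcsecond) 1.136e+12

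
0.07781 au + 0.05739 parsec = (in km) 1.771e+12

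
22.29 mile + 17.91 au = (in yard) 2.93e+12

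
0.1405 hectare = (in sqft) 1.512e+04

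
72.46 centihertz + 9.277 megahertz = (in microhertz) 9.277e+12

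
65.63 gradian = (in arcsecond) 2.126e+05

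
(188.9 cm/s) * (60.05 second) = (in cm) 1.134e+04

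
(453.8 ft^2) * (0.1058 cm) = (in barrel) 0.2806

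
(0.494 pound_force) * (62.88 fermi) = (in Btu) 1.31e-16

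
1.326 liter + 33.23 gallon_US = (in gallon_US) 33.58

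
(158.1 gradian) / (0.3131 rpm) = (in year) 2.402e-06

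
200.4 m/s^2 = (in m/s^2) 200.4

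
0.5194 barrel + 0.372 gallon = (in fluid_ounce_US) 2840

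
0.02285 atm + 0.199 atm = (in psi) 3.26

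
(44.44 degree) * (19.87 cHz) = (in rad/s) 0.1541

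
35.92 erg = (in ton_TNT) 8.585e-16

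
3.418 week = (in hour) 574.2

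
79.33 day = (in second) 6.854e+06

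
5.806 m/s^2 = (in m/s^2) 5.806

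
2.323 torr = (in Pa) 309.7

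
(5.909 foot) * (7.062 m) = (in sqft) 136.9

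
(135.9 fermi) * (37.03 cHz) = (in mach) 1.478e-16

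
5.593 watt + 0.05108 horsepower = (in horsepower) 0.05858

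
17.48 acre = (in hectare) 7.074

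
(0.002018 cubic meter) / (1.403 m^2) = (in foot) 0.004719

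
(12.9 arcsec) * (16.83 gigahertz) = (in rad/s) 1.053e+06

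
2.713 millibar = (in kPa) 0.2713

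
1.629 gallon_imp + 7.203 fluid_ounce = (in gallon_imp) 1.676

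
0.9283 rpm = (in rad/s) 0.09721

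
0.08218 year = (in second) 2.592e+06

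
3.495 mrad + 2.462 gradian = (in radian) 0.04217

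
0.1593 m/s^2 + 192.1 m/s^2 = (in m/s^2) 192.3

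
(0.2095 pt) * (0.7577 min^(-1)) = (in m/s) 9.333e-07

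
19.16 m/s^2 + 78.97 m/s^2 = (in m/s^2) 98.13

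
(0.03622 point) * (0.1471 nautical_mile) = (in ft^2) 0.03747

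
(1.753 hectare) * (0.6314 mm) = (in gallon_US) 2924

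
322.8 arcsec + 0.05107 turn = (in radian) 0.3224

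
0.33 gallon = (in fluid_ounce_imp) 43.97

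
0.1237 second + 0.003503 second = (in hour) 3.533e-05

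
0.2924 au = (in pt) 1.24e+14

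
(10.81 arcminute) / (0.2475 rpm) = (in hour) 3.37e-05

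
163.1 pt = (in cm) 5.754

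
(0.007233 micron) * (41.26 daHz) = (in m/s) 2.984e-06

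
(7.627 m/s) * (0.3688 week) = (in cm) 1.701e+08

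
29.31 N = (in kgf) 2.989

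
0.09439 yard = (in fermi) 8.631e+13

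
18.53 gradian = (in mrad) 291.1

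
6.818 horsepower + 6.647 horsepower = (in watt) 1.004e+04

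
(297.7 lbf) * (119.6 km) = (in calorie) 3.785e+07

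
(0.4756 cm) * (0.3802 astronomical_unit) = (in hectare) 2.705e+04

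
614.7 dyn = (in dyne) 614.7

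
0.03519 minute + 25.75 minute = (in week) 0.002558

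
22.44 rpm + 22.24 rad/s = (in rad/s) 24.59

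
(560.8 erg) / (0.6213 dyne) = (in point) 2.559e+04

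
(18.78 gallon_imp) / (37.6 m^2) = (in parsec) 7.359e-20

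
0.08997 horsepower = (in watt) 67.09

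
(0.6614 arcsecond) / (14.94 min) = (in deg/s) 2.05e-07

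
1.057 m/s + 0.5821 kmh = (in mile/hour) 2.726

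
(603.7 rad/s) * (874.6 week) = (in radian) 3.193e+11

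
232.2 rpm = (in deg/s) 1393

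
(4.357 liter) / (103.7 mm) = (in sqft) 0.4523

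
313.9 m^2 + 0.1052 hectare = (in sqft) 1.47e+04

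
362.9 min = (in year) 0.0006904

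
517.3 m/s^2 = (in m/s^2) 517.3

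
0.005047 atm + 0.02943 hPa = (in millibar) 5.143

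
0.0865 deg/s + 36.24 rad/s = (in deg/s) 2076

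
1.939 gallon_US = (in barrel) 0.04617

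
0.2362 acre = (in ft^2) 1.029e+04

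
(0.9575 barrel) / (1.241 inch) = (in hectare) 0.0004829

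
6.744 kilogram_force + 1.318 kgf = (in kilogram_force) 8.062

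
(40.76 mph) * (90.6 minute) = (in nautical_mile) 53.48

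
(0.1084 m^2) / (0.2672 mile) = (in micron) 252.1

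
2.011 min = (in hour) 0.03352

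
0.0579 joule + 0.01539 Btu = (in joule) 16.3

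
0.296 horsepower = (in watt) 220.7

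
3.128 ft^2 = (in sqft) 3.128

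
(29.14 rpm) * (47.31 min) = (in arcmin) 2.978e+07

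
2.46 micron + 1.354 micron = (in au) 2.55e-17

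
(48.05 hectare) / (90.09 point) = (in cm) 1.512e+09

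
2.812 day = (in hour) 67.49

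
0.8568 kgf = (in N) 8.402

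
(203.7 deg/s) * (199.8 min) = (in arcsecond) 8.791e+09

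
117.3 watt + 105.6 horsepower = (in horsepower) 105.8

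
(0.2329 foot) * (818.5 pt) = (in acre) 5.065e-06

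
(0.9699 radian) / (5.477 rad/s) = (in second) 0.1771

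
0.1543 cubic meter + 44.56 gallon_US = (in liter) 323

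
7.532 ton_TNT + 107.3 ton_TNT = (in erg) 4.805e+18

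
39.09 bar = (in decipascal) 3.909e+07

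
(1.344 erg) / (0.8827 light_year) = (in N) 1.609e-23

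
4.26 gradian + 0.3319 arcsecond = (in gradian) 4.26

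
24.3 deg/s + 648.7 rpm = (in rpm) 652.8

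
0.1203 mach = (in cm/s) 4096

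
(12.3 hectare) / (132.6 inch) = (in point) 1.035e+08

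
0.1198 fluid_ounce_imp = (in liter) 0.003404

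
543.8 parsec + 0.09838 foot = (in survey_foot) 5.505e+19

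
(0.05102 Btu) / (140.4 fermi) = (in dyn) 3.834e+19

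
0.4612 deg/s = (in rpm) 0.07687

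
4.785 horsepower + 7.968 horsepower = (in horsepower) 12.75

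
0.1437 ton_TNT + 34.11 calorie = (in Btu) 5.699e+05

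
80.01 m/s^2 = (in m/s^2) 80.01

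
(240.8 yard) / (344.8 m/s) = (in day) 7.391e-06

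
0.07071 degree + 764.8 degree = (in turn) 2.125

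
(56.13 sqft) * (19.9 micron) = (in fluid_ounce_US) 3.509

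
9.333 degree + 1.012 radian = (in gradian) 74.8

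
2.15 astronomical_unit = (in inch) 1.266e+13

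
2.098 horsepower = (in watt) 1564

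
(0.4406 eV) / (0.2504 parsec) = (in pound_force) 2.054e-36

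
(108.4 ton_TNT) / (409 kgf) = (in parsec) 3.665e-09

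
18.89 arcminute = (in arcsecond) 1133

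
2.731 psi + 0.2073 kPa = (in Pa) 1.904e+04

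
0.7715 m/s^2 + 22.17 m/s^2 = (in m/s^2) 22.94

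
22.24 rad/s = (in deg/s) 1274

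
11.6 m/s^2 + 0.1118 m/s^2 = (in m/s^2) 11.71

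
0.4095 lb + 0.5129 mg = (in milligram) 1.857e+05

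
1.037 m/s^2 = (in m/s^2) 1.037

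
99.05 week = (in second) 5.991e+07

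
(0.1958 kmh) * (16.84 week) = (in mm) 5.539e+08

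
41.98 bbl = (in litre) 6674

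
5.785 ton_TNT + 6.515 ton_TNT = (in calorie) 1.23e+10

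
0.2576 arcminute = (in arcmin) 0.2576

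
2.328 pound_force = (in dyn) 1.036e+06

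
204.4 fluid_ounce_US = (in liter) 6.045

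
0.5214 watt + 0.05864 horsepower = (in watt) 44.25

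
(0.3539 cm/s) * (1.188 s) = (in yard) 0.004598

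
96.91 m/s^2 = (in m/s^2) 96.91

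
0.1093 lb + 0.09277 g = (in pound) 0.1095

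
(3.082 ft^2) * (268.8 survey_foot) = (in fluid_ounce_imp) 8.256e+05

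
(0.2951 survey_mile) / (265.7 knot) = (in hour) 0.0009651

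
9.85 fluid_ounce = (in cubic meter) 0.0002913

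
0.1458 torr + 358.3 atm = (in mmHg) 2.723e+05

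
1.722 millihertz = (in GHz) 1.722e-12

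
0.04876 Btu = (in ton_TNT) 1.23e-08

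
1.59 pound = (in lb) 1.59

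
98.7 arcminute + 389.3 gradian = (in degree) 352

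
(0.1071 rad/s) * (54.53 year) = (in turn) 2.931e+07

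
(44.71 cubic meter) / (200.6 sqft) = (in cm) 239.9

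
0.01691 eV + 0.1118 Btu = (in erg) 1.18e+09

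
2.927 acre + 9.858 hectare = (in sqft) 1.189e+06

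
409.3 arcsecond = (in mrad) 1.984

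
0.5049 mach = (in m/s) 171.9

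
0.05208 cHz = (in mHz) 0.5208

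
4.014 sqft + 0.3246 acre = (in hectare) 0.1314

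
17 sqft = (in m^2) 1.579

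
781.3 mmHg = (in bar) 1.042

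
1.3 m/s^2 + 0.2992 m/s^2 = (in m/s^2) 1.599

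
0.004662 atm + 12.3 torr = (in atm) 0.02085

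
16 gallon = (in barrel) 0.381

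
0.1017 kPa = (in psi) 0.01475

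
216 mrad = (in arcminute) 742.6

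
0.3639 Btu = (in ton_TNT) 9.176e-08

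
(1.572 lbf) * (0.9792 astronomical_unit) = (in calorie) 2.448e+11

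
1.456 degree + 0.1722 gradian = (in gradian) 1.79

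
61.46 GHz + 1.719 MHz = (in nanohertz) 6.146e+19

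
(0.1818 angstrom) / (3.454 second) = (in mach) 1.546e-14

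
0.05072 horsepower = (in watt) 37.82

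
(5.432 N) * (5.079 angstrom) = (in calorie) 6.594e-10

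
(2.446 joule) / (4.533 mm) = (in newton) 539.6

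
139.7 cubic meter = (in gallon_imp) 3.073e+04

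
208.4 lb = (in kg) 94.53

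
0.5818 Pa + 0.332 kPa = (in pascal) 332.6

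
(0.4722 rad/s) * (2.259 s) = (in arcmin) 3667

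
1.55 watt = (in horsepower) 0.002079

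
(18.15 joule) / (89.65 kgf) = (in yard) 0.02258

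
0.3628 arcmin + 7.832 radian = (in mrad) 7832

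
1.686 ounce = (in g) 47.8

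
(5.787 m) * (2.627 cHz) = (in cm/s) 15.2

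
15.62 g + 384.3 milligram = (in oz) 0.5645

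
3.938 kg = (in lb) 8.682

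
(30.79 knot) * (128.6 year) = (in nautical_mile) 3.469e+07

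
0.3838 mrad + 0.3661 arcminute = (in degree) 0.02809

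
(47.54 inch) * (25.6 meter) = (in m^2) 30.91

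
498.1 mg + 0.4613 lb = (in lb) 0.4624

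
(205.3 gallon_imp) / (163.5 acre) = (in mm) 0.001411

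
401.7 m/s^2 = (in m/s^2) 401.7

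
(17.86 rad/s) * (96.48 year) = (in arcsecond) 1.121e+16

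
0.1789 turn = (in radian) 1.124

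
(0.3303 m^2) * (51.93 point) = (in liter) 6.051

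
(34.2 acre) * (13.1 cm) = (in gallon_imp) 3.988e+06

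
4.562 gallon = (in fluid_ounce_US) 583.9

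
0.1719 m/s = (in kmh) 0.6188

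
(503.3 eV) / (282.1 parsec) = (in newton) 9.264e-36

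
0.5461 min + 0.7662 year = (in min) 4.027e+05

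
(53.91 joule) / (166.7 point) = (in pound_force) 206.1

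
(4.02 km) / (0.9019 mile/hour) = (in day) 0.1154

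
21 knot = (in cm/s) 1080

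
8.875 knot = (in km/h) 16.44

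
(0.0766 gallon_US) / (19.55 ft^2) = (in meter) 0.0001596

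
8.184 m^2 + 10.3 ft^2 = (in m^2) 9.141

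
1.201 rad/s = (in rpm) 11.47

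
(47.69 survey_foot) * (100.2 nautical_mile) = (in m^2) 2.697e+06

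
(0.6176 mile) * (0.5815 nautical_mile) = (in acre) 264.5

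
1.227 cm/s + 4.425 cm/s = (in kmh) 0.2035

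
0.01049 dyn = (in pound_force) 2.358e-08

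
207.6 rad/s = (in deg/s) 1.189e+04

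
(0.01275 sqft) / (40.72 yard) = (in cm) 0.003181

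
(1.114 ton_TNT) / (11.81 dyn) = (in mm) 3.947e+16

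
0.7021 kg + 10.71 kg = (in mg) 1.141e+07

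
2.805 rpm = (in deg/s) 16.83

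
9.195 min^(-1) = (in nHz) 1.532e+08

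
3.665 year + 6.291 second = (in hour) 3.211e+04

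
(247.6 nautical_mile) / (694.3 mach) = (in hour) 0.0005388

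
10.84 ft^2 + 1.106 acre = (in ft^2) 4.819e+04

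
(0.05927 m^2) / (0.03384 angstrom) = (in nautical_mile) 9.457e+06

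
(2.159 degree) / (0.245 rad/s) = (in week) 2.543e-07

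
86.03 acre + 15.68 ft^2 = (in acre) 86.03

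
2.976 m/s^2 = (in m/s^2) 2.976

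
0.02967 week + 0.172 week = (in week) 0.2017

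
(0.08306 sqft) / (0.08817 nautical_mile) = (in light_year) 4.995e-21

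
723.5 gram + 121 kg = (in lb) 268.4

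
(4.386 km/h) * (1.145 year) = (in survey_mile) 2.734e+04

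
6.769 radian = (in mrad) 6769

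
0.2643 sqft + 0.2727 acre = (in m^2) 1104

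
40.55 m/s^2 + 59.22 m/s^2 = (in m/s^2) 99.77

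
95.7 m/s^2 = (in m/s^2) 95.7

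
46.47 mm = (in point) 131.7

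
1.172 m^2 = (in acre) 0.0002896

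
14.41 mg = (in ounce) 0.0005083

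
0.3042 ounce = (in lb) 0.01901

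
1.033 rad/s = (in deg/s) 59.19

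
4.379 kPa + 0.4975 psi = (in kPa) 7.809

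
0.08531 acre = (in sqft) 3716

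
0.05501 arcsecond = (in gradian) 1.698e-05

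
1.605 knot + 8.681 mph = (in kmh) 16.94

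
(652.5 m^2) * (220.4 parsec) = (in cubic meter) 4.438e+21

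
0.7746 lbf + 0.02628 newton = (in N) 3.472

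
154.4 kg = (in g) 1.544e+05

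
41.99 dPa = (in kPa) 0.004199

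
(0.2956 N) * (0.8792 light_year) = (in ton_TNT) 5.877e+05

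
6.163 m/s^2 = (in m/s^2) 6.163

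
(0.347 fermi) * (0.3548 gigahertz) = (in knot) 2.393e-07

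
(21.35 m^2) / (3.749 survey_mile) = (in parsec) 1.147e-19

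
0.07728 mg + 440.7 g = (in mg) 4.407e+05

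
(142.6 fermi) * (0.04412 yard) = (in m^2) 5.753e-15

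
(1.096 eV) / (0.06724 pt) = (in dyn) 7.403e-10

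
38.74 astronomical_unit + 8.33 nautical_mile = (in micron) 5.795e+18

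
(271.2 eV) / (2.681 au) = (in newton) 1.083e-28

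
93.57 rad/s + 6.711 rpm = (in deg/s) 5401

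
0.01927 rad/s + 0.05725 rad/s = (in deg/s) 4.384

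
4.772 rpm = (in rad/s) 0.4997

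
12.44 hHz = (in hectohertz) 12.44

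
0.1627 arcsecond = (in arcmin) 0.002712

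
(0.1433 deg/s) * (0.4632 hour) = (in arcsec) 8.602e+05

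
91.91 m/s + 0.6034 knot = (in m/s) 92.22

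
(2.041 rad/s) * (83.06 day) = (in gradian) 9.325e+08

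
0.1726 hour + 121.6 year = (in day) 4.438e+04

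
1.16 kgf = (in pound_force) 2.557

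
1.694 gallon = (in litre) 6.412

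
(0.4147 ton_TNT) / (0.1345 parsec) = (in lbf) 9.399e-08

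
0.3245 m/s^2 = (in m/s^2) 0.3245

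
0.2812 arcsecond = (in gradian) 8.679e-05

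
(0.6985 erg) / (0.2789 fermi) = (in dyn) 2.504e+13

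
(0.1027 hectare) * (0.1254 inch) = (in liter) 3271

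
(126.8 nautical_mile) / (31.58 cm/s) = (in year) 0.02358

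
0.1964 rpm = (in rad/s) 0.02057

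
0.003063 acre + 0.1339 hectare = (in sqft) 1.455e+04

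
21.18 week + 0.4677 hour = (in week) 21.18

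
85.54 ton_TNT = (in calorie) 8.554e+10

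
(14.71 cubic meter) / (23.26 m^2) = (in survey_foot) 2.075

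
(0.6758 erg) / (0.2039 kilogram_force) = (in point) 9.58e-05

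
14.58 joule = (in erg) 1.458e+08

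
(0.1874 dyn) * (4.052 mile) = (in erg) 1.222e+05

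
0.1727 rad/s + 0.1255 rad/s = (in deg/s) 17.09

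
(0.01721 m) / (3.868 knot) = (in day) 1.001e-07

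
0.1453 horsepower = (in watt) 108.4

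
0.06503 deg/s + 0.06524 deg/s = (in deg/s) 0.1303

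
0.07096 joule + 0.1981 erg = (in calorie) 0.01696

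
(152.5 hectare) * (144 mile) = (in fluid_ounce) 1.195e+16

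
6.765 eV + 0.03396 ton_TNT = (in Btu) 1.347e+05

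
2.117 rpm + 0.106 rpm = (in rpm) 2.223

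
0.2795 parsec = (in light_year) 0.9116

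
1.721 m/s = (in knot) 3.345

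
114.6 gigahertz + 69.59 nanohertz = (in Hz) 1.146e+11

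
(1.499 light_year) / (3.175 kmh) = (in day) 1.861e+11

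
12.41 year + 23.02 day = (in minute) 6.556e+06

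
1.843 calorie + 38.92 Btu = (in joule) 4.107e+04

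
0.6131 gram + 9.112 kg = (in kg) 9.113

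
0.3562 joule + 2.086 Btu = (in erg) 2.201e+10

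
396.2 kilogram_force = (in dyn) 3.885e+08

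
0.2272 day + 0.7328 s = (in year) 0.0006225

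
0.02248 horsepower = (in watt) 16.76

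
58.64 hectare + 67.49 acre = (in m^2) 8.595e+05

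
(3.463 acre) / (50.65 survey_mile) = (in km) 0.0001719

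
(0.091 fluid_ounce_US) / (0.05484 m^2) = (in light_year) 5.187e-21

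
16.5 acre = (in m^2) 6.677e+04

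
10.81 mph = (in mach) 0.01419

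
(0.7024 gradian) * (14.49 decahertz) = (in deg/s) 91.6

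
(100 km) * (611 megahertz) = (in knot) 1.188e+14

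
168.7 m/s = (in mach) 0.4954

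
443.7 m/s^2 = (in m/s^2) 443.7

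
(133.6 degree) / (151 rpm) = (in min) 0.002458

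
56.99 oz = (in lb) 3.562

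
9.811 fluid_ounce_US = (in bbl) 0.001825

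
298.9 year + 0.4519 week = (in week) 1.559e+04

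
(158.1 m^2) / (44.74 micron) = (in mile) 2196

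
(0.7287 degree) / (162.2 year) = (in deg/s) 1.425e-10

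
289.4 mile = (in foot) 1.528e+06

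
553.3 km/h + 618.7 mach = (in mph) 4.716e+05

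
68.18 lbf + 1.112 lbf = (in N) 308.2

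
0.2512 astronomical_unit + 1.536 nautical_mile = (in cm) 3.758e+12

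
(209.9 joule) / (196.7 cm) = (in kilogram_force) 10.88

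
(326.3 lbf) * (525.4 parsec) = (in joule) 2.353e+22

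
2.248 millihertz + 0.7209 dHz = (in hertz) 0.07434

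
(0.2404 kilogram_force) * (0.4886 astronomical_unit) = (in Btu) 1.633e+08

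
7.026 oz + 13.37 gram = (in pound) 0.4686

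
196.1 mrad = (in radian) 0.1961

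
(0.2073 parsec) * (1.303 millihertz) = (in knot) 1.62e+13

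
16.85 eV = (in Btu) 2.559e-21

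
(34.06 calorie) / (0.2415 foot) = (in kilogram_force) 197.4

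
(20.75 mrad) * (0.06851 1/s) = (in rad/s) 0.001422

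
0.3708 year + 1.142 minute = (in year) 0.3708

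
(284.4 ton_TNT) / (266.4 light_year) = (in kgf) 4.814e-08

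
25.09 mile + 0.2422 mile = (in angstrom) 4.077e+14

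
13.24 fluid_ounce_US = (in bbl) 0.002463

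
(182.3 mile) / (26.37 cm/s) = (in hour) 309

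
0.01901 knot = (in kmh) 0.03521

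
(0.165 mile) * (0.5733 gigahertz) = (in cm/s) 1.522e+13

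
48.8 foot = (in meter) 14.87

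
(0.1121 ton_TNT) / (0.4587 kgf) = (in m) 1.043e+08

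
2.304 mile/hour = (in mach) 0.003025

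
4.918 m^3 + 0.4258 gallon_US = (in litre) 4920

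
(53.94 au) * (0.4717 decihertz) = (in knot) 7.399e+11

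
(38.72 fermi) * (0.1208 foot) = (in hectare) 1.426e-19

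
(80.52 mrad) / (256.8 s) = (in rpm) 0.002994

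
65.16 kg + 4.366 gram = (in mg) 6.516e+07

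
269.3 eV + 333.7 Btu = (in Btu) 333.7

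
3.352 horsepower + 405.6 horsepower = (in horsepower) 409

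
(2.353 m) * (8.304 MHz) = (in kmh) 7.034e+07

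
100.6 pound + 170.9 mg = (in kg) 45.63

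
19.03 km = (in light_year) 2.011e-12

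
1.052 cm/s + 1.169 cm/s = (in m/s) 0.02221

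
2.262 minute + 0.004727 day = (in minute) 9.069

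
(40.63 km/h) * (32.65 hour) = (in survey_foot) 4.352e+06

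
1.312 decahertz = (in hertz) 13.12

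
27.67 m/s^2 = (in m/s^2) 27.67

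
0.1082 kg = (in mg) 1.082e+05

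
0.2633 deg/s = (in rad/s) 0.004595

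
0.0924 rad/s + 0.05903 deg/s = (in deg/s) 5.353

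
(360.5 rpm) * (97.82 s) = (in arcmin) 1.27e+07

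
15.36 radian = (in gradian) 977.8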